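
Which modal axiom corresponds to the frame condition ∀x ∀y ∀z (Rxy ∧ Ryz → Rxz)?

This is transitivity; the standard corresponding axiom is 4: □s → □□s.
Suppose □s→□□s is valid. Take Rxy, Ryz and set V(s)={w : Rxw}. Then □s at x, so □□s at x, so □s at y, so s at z, i.e. Rxz.

□s → □□s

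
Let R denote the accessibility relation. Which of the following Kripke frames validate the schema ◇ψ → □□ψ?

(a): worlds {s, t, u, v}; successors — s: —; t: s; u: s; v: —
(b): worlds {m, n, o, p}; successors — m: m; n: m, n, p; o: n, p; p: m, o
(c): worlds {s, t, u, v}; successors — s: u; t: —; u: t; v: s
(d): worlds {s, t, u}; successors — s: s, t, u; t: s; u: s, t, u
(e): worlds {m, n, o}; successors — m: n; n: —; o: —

This is the axiom for a generalized confluence (Geach) condition; its first-order frame correspondent is ∀x ∀y ∀z ((xRy ∧ xR²z) → ∃w (y = w ∧ z = w)).
(a): satisfies the condition.
(b): fails — nRm, nR²n but m ≠ n.
(c): fails — sRu, sR²t but u ≠ t.
(d): fails — sRs, sR²t but s ≠ t.
(e): satisfies the condition.
Valid on: (a), (e).

(a), (e)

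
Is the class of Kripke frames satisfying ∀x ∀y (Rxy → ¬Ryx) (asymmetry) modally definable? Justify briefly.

Modal frame validity is preserved under surjective bounded morphisms.
The 5-cycle (worlds 0,1,2,3,4 with 0→1→2→3→4→0) is asymmetric. Mapping every world to a single reflexive point • is a surjective bounded morphism, and the reflexive point is not asymmetric (R•• but asymmetry requires ¬R••).
So the class is not modally definable.

No — not modally definable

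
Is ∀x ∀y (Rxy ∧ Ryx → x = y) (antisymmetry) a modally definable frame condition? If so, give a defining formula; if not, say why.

No — not modally definable

Modal frame validity is preserved under surjective bounded morphisms.
The 8-cycle (worlds a,b,c,d,e,f,g,h with a→b→c→d→e→f→g→h→a) is antisymmetric. Sending even-indexed worlds to • and odd-indexed worlds to ∘ is a surjective bounded morphism onto the two-world frame with •↔∘, which is not antisymmetric.
Hence antisymmetry is not modally definable.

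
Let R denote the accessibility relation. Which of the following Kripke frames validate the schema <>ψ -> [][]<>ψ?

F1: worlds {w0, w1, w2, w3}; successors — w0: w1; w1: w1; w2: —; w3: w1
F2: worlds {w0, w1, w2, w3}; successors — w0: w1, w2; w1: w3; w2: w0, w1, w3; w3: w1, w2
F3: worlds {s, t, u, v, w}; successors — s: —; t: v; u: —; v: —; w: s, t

This is the axiom for a generalized confluence (Geach) condition; its first-order frame correspondent is forall x forall y forall z ((xRy & x R^2 z) -> exists w (y = w & zRw)).
F1: holds.
F2: fails — w0Rw1, w0R²w1 but no w with w1=w and w1Rw.
F3: fails — wRs, wR²v but no w* with s=w* and vRw*.

F1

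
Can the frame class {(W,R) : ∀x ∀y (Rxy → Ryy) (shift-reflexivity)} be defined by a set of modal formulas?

Yes — defined by □(□q → q)

The condition is shift-reflexivity. A defining modal formula is □(□q → q).
Suppose □(□q→q) is valid. Take Rxy and set V(q)={w : Ryw}. Then at y, □q holds; since □(□q→q) at x, □q→q at y, so q at y, i.e. Ryy.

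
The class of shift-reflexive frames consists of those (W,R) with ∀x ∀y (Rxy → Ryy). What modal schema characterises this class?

□(□s → s)

A defining formula is □(□s → s) (the T□ axiom).
Suppose □(□s→s) is valid. Take Rxy and set V(s)={w : Ryw}. Then at y, □s holds; since □(□s→s) at x, □s→s at y, so s at y, i.e. Ryy.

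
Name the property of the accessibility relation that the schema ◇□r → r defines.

This schema is equivalent to the B axiom r → □◇r.
It corresponds to symmetry: ∀x ∀y (Rxy → Ryx).

Symmetry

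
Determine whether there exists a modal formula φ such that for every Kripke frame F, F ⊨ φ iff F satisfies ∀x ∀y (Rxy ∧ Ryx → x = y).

Any modally definable frame class is closed under surjective bounded morphisms.
The 8-cycle (worlds s,t,u,v,w,x,y,z with s→t→u→v→w→x→y→z→s) is antisymmetric. Sending even-indexed worlds to a and odd-indexed worlds to b is a surjective bounded morphism onto the two-world frame with a↔b, which is not antisymmetric.
So the class is not modally definable.

Not modally definable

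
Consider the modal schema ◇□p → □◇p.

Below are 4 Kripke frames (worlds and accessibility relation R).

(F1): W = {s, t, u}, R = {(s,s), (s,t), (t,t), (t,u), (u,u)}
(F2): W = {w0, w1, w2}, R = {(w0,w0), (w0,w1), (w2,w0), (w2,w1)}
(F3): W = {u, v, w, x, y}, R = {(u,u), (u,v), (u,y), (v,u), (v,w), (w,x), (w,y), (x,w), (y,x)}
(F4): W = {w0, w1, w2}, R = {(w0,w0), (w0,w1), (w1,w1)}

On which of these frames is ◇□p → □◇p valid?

This is the axiom for convergence; its first-order frame correspondent is ∀x ∀y ∀z (Rxy ∧ Rxz → ∃w (Ryw ∧ Rzw)).
(F1): satisfies the condition.
(F2): fails — Rw0w1 and Rw0w1 but w1 and w1 have no common successor.
(F3): fails — Ruv and Ruy but v and y have no common successor.
(F4): satisfies the condition.

(F1), (F4)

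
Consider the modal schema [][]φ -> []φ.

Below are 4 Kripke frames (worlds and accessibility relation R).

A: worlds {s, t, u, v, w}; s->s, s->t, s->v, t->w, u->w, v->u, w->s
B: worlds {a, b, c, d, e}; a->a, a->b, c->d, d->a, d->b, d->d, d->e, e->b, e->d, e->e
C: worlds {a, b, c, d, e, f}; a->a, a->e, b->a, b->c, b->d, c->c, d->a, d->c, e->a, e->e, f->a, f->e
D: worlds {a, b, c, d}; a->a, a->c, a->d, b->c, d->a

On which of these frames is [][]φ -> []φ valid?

This is the axiom for density; its first-order frame correspondent is forall x forall y (Rxy -> exists z (Rxz & Rzy)).
A: fails — Ruw but no z with Ruz and Rzw.
B: ✓.
C: fails — Rbd but no z with Rbz and Rzd.
D: fails — Rbc but no z with Rbz and Rzc.
Valid on: B.

B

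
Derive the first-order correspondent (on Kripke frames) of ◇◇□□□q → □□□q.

∀x ∀y ∀z ((xR²y ∧ xR³z) → ∃w (yR³w ∧ z = w))

This is a Sahlqvist (Geach-type) schema ◇^2□^3q → □^3◇^0q.
First-order correspondent: ∀x ∀y ∀z ((xR²y ∧ xR³z) → ∃w (yR³w ∧ z = w)).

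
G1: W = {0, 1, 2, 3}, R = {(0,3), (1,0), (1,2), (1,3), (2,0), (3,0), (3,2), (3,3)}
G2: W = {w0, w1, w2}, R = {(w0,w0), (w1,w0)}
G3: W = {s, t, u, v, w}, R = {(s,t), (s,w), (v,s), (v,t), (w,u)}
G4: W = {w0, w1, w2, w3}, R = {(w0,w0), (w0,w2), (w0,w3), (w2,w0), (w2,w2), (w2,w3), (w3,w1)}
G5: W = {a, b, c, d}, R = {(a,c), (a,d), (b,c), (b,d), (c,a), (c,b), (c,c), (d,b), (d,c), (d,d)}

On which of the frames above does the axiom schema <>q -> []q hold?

Frame correspondent (Sahlqvist): forall x forall y forall z (Rxy & Rxz -> y = z) — i.e. partial functionality.
G1: fails — 1 sees both 0 and 2.
G2: condition met.
G3: fails — s sees both t and w.
G4: fails — w0 sees both w0 and w2.
G5: fails — a sees both c and d.

G2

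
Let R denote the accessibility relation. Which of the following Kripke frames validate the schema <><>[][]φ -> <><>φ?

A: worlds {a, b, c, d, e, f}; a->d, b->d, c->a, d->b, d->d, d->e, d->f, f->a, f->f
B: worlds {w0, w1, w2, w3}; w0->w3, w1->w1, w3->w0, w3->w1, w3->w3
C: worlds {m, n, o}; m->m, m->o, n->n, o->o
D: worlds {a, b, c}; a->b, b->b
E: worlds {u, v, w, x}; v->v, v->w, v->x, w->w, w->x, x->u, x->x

This is the axiom for a generalized confluence (Geach) condition; its first-order frame correspondent is forall x forall y (x R^2 y -> exists w (y R^2 w & x R^2 w)).
A: fails — aR²e but no w with eR²w and aR²w.
B: condition met.
C: condition met.
D: condition met.
E: fails — vR²u but no t with uR²t and vR²t.

B, C, D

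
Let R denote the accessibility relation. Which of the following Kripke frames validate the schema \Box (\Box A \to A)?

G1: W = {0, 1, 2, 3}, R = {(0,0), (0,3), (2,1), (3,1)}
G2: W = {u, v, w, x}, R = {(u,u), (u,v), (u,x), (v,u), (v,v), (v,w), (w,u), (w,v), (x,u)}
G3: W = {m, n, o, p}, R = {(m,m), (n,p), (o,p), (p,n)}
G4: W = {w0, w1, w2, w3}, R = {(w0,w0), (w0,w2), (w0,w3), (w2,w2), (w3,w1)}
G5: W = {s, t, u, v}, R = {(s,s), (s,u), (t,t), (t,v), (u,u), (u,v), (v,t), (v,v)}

This is the axiom for shift-reflexivity; its first-order frame correspondent is \forall x \forall y (Rxy \to Ryy).
G1: fails — R21 but not R11.
G2: fails — Rvw but not Rww.
G3: fails — Rnp but not Rpp.
G4: fails — Rw3w1 but not Rw1w1.
G5: holds.
Valid on: G5.

G5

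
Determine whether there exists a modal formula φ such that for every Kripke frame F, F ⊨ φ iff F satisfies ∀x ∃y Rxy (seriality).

This is a Sahlqvist condition; the D axiom □r → ◇r defines it.
Suppose □r→◇r is valid. At any x set V(r)=W. Then □r at x, so ◇r at x, so x has a successor.

Yes — defined by □r → ◇r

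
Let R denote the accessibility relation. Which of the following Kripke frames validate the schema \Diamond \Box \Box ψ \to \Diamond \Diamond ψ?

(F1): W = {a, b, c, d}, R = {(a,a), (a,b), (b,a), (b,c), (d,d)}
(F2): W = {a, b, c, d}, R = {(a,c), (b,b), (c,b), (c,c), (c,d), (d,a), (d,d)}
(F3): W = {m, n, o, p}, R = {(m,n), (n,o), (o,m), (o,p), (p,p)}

(F2)

The schema corresponds to a generalized confluence (Geach) condition: \forall x \forall y (xRy \to \exists w (y R^2 w \wedge x R^2 w)).
(F1): fails — bRc but no w with cR²w and bR²w.
(F2): satisfies the condition.
(F3): fails — mRn but no w with nR²w and mR²w.
Valid on: (F2).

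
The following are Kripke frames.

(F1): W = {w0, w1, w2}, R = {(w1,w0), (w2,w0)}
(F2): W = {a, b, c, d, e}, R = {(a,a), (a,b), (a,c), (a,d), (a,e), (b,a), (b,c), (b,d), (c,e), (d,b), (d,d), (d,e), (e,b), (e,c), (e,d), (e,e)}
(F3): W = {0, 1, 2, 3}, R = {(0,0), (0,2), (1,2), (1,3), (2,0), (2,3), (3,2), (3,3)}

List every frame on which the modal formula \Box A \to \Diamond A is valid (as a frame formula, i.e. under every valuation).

(F2), (F3)

This is the axiom for seriality; its first-order frame correspondent is \forall x \exists y Rxy.
(F1): fails — world w0 has no successor.
(F2): holds.
(F3): holds.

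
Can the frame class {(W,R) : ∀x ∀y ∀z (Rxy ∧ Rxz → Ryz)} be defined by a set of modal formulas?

Definable; ◇q → □◇q defines it

The condition is the Euclidean property. A defining modal formula is ◇q → □◇q.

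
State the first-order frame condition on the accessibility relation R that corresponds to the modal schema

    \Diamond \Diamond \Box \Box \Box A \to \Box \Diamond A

\forall x \forall y \forall z ((x R^2 y \wedge xRz) \to \exists w (y R^3 w \wedge zRw))

This is a Sahlqvist (Geach-type) schema ◇^2□^3A → □^1◇^1A.
Minimal-valuation argument: fix x; take any y with xR^2y and any z with xR^1z. Set V(A) to the set of worlds R-reachable from y in exactly 3 steps. Then □^3A holds at y, so the antecedent holds at x; validity forces ◇^1A at z, giving a w with zR^1w and yR^3w.
First-order correspondent: \forall x \forall y \forall z ((x R^2 y \wedge xRz) \to \exists w (y R^3 w \wedge zRw)).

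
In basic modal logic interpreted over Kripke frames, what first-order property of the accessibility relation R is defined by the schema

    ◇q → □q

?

Partial functionality

Suppose ◇q→□q is valid. Take Rxy, Rxz and set V(q)={y}. Then ◇q at x, so □q at x, so q at z, i.e. z=y.
The converse is a direct semantic check.
Frame condition: ∀x ∀y ∀z (Rxy ∧ Rxz → y = z).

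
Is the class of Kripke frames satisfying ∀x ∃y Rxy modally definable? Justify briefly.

The condition is seriality. A defining modal formula is □p → ◇p.
Suppose □p→◇p is valid. At any x set V(p)=W. Then □p at x, so ◇p at x, so x has a successor.

Yes — defined by □p → ◇p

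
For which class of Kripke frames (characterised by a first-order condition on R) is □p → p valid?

This is the T axiom.
It corresponds to reflexivity: ∀x Rxx.

Reflexivity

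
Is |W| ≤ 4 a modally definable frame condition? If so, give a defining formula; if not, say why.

If a class were modally definable it would be closed under disjoint unions (Goldblatt–Thomason).
Any modal formula valid on each of 5 disjoint one-world frames is valid on their disjoint union (validity is preserved under disjoint unions). Each one-world frame has |W|=1≤4, but the union has |W|=5.
So no modal formula (or set of formulas) defines exactly the |W|≤4 frames.

Not modally definable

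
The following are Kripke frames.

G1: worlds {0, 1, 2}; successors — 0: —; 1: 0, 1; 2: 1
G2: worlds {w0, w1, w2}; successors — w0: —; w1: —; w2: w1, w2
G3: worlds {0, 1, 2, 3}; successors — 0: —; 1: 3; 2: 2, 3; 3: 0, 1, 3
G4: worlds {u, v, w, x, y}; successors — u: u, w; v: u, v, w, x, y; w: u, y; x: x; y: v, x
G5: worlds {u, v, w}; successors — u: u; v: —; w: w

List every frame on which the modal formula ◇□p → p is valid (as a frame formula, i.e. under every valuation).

Frame correspondent (Sahlqvist): ∀x ∀y (Rxy → Ryx) — i.e. symmetry.
G1: fails — R10 but not R01.
G2: fails — Rw2w1 but not Rw1w2.
G3: fails — R23 but not R32.
G4: fails — Ryx but not Rxy.
G5: satisfies the condition.
Valid on: G5.

G5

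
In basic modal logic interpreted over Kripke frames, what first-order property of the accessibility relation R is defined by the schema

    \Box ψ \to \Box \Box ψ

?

Suppose □ψ→□□ψ is valid. Take Rxy, Ryz and set V(ψ)={w : Rxw}. Then □ψ at x, so □□ψ at x, so □ψ at y, so ψ at z, i.e. Rxz.

transitivity: \forall x \forall y \forall z (Rxy \wedge Ryz \to Rxz)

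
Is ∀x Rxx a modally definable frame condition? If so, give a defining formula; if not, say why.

Yes — defined by □p → p

The condition is reflexivity. A defining modal formula is □p → p.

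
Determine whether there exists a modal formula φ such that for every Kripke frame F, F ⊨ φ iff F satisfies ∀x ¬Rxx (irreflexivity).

Any modally definable frame class is closed under surjective bounded morphisms.
The 5-cycle (worlds s,t,u,v,w with s→t→u→v→w→s) is irreflexive, and the map sending every world to a single reflexive point • is a surjective bounded morphism (forth: every edge maps to (•,•); back: every world has a successor). So any modal formula valid on the 5-cycle is also valid on the reflexive point, which is not irreflexive.
So the class is not modally definable.

No — not modally definable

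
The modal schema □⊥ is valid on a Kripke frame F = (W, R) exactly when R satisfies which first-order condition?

□⊥ is valid iff no world has any successor (otherwise □⊥ fails at any world with one).

Emptiness of R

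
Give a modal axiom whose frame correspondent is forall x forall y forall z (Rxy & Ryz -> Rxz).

□q → □□q

A defining formula is □q → □□q (the 4 axiom).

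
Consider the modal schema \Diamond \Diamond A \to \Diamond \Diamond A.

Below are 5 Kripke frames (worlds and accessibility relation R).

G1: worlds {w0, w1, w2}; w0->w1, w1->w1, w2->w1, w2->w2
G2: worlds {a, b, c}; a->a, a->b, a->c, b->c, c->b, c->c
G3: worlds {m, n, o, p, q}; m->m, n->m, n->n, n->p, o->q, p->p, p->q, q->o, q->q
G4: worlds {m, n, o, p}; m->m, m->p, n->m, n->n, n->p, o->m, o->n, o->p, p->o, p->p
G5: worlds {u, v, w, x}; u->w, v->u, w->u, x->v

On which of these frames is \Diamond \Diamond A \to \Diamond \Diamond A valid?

The schema corresponds to a generalized confluence (Geach) condition: \forall x \forall y (x R^2 y \to \exists w (y = w \wedge x R^2 w)).
G1: ✓.
G2: ✓.
G3: ✓.
G4: ✓.
G5: ✓.

G1, G2, G3, G4, G5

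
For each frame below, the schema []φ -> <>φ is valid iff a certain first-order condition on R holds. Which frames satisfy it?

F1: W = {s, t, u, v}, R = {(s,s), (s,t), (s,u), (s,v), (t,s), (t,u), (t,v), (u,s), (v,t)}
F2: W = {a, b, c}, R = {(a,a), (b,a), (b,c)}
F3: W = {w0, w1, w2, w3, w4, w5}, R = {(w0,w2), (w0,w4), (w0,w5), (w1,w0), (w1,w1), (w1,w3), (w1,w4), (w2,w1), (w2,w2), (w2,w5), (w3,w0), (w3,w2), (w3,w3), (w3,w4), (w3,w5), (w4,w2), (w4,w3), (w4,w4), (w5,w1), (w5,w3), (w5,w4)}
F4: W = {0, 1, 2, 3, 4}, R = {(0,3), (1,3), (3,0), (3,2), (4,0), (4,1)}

F1, F3

Frame correspondent (Sahlqvist): forall x exists y Rxy — i.e. seriality.
F1: ✓.
F2: fails — world c has no successor.
F3: ✓.
F4: fails — world 2 has no successor.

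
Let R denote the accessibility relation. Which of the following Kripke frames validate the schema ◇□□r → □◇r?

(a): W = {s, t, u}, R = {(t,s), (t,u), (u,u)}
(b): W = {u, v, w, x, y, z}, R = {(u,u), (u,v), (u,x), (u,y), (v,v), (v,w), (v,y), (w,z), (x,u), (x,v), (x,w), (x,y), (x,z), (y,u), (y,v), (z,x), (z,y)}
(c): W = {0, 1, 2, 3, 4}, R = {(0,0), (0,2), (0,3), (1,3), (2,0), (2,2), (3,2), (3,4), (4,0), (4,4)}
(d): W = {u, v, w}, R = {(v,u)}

The schema corresponds to a generalized confluence (Geach) condition: ∀x ∀y ∀z ((xRy ∧ xRz) → ∃w (yR²w ∧ zRw)).
(a): fails — tRs, tRs but no w with sR²w and sRw.
(b): fails — vRw, vRw but no t with wR²t and wRt.
(c): ✓.
(d): fails — vRu, vRu but no t with uR²t and uRt.

(c)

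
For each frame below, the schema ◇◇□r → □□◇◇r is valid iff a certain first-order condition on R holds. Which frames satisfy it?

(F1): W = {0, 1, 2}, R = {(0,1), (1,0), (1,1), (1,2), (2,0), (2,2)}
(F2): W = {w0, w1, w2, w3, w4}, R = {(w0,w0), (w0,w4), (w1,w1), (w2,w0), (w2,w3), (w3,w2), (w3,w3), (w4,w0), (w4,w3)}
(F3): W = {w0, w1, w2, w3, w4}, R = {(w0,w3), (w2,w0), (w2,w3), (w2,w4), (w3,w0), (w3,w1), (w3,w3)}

(F1), (F2)

The schema corresponds to a generalized confluence (Geach) condition: ∀x ∀y ∀z ((xR²y ∧ xR²z) → ∃w (yRw ∧ zR²w)).
(F1): condition met.
(F2): condition met.
(F3): fails — w0R²w0, w0R²w1 but no w with w0Rw and w1R²w.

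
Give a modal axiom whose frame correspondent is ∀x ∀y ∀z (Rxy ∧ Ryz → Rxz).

A defining formula is □s → □□s (the 4 axiom).
Suppose □s→□□s is valid. Take Rxy, Ryz and set V(s)={w : Rxw}. Then □s at x, so □□s at x, so □s at y, so s at z, i.e. Rxz.

□s → □□s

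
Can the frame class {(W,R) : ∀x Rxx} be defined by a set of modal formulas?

Yes: it is reflexivity, defined by the T schema □q → q.
Suppose □q→q is valid. At any x set V(q)={w : Rxw}. Then □q holds at x, so q holds at x, i.e. Rxx.

Yes, by □q → q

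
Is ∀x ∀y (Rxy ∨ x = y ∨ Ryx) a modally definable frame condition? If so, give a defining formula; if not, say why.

Not modally definable

If a class were modally definable it would be closed under disjoint unions (Goldblatt–Thomason).
Take 2 disjoint single-world reflexive frames: each is trivially connected, but their disjoint union has 2 worlds with no edge between distinct components, so it is not connected.
So no modal formula (or set of formulas) defines exactly the connected frames.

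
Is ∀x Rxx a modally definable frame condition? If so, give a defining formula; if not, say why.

Yes: it is reflexivity, defined by the T schema □q → q.
Suppose □q→q is valid. At any x set V(q)={w : Rxw}. Then □q holds at x, so q holds at x, i.e. Rxx.

Yes — defined by □q → q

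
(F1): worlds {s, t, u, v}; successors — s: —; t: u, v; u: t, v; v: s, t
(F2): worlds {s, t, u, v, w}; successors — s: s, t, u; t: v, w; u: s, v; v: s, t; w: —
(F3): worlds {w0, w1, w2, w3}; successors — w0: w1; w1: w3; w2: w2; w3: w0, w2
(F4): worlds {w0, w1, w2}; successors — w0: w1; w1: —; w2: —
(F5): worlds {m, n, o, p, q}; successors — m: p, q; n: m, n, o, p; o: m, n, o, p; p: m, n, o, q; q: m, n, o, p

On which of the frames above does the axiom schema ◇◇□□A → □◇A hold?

(F4), (F5)

This is the axiom for a generalized confluence (Geach) condition; its first-order frame correspondent is ∀x ∀y ∀z ((xR²y ∧ xRz) → ∃w (yR²w ∧ zRw)).
(F1): fails — tR²s, tRu but no w with sR²w and uRw.
(F2): fails — sR²t, sRt but no w* with tR²w* and tRw*.
(F3): fails — w0R²w3, w0Rw1 but no w with w3R²w and w1Rw.
(F4): condition met.
(F5): condition met.
Valid on: (F4), (F5).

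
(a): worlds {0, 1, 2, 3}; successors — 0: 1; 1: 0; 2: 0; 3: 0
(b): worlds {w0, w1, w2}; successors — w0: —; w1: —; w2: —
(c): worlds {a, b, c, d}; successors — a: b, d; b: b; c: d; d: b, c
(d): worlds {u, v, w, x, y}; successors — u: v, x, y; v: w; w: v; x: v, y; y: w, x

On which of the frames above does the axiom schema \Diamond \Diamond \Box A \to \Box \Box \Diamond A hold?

(a), (b)

This is the axiom for a generalized confluence (Geach) condition; its first-order frame correspondent is \forall x \forall y \forall z ((x R^2 y \wedge x R^2 z) \to \exists w (yRw \wedge zRw)).
(a): condition met.
(b): condition met.
(c): fails — aR²b, aR²c but no w with bRw and cRw.
(d): fails — uR²v, uR²w but no t with vRt and wRt.
Valid on: (a), (b).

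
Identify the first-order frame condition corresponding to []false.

emptiness of R

This is the Ver axiom.
It corresponds to emptiness of R: forall x forall y ~Rxy.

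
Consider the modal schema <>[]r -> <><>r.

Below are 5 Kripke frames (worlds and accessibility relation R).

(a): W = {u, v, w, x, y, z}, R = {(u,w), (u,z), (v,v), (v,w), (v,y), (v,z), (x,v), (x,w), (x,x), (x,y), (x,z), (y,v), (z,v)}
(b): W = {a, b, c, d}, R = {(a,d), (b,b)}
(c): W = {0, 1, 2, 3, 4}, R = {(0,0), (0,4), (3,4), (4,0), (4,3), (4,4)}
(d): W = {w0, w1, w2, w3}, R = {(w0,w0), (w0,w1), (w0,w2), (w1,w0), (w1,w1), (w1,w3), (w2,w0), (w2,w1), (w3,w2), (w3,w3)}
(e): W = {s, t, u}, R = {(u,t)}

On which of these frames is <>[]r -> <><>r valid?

(c), (d)

Frame correspondent (Sahlqvist): forall x forall y (xRy -> exists w (yRw & x R^2 w)) — i.e. a generalized confluence (Geach) condition.
(a): fails — uRw but no t with wRt and uR²t.
(b): fails — aRd but no w with dRw and aR²w.
(c): satisfies the condition.
(d): satisfies the condition.
(e): fails — uRt but no w with tRw and uR²w.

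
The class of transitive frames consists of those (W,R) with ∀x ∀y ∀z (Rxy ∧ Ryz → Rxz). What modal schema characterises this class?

The condition is transitivity. The 4 schema □q → □□q defines it.
Suppose □q→□□q is valid. Take Rxy, Ryz and set V(q)={w : Rxw}. Then □q at x, so □□q at x, so □q at y, so q at z, i.e. Rxz.

□q → □□q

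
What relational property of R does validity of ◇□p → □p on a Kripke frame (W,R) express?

the Euclidean property: ∀x ∀y ∀z (Rxy ∧ Rxz → Ryz)

Replacing p by ¬p and contraposing gives the equivalent schema ◇p → □◇p.
Suppose ◇p→□◇p is valid. Take Rxy, Rxz and set V(p)={y}. Then ◇p at x, so □◇p at x, so ◇p at z, so some w with Rzw has p; w=y, i.e. Rzy. By symmetry of the argument, Ryz.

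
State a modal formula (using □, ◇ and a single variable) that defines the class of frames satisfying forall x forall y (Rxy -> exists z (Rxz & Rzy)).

The condition is density. The C4 schema □□s → □s defines it.
Suppose □□s→□s is valid. Take Rxy and set V(s)={w : xR²w}. Then □□s at x, so □s at x, so s at y, i.e. ∃z(Rxz∧Rzy).

□□s → □s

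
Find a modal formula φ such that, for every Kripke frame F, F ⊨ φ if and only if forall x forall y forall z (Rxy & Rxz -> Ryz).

◇r → □◇r

This is the Euclidean property; the standard corresponding axiom is 5: ◇r → □◇r.
Suppose ◇r→□◇r is valid. Take Rxy, Rxz and set V(r)={y}. Then ◇r at x, so □◇r at x, so ◇r at z, so some w with Rzw has r; w=y, i.e. Rzy. By symmetry of the argument, Ryz.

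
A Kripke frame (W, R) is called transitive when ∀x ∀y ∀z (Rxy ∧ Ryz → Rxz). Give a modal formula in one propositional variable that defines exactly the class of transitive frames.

□s → □□s

This is transitivity; the standard corresponding axiom is 4: □s → □□s.
Suppose □s→□□s is valid. Take Rxy, Ryz and set V(s)={w : Rxw}. Then □s at x, so □□s at x, so □s at y, so s at z, i.e. Rxz.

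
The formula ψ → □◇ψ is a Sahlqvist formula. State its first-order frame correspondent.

symmetry

Suppose ψ→□◇ψ is valid. Take Rxy and set V(ψ)={x}. Then ψ at x, so □◇ψ at x, so ◇ψ at y, so some z with Ryz has ψ; z=x, i.e. Ryx.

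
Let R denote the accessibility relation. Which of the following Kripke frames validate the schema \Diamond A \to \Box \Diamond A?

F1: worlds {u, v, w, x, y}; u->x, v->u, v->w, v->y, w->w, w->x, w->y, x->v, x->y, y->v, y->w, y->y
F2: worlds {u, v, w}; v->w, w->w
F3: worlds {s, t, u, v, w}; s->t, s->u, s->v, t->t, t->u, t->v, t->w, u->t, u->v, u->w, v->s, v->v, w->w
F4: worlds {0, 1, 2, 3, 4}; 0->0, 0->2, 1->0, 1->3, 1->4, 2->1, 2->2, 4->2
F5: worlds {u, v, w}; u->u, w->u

F2, F5

The schema corresponds to the Euclidean property: \forall x \forall y \forall z (Rxy \wedge Rxz \to Ryz).
F1: fails — Rux and Rux but not Rxx.
F2: condition met.
F3: fails — Rsv and Rsu but not Rvu.
F4: fails — R02 and R00 but not R20.
F5: condition met.
Valid on: F2, F5.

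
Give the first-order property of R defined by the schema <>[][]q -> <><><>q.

forall x forall y (xRy -> exists w (y R^2 w & x R^3 w))

This is a Sahlqvist (Geach-type) schema ◇^1□^2q → □^0◇^3q.
Minimal-valuation argument: fix x; take any y with xR^1y and any z with xR^0z. Set V(q) to the set of worlds R-reachable from y in exactly 2 steps. Then □^2q holds at y, so the antecedent holds at x; validity forces ◇^3q at z, giving a w with zR^3w and yR^2w.
First-order correspondent: forall x forall y (xRy -> exists w (y R^2 w & x R^3 w)).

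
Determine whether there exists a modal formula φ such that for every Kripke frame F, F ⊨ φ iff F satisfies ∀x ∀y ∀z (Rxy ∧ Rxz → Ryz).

Yes, by ◇r → □◇r

Yes: it is the Euclidean property, defined by the 5 schema ◇r → □◇r.
Suppose ◇r→□◇r is valid. Take Rxy, Rxz and set V(r)={y}. Then ◇r at x, so □◇r at x, so ◇r at z, so some w with Rzw has r; w=y, i.e. Rzy. By symmetry of the argument, Ryz.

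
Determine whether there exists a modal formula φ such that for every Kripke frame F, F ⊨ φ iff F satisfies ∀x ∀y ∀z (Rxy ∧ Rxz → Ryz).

Yes: it is the Euclidean property, defined by the 5 schema ◇r → □◇r.
Suppose ◇r→□◇r is valid. Take Rxy, Rxz and set V(r)={y}. Then ◇r at x, so □◇r at x, so ◇r at z, so some w with Rzw has r; w=y, i.e. Rzy. By symmetry of the argument, Ryz.

Yes — defined by ◇r → □◇r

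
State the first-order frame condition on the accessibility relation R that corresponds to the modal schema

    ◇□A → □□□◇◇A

∀x ∀y ∀z ((xRy ∧ xR³z) → ∃w (yRw ∧ zR²w))

This is a Sahlqvist (Geach-type) schema ◇^1□^1A → □^3◇^2A.
First-order correspondent: ∀x ∀y ∀z ((xRy ∧ xR³z) → ∃w (yRw ∧ zR²w)).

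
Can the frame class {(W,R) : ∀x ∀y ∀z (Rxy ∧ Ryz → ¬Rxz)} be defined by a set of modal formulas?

If a class were modally definable it would be closed under surjective bounded morphisms (Goldblatt–Thomason).
The 3-cycle (worlds w0,w1,w2 with w0→w1→w2→w0) is intransitive. Mapping every world to a single reflexive point • is a surjective bounded morphism; the reflexive point is not intransitive (R••∧R•• but R••).
Hence intransitivity is not modally definable.

No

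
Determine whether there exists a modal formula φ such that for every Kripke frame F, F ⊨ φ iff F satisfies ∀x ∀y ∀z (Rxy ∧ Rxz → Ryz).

The condition is the Euclidean property. A defining modal formula is ◇r → □◇r.

Yes — defined by ◇r → □◇r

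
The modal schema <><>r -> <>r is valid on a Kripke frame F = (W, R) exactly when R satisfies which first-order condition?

Equivalently (dual form): □r → □□r.
Suppose □r→□□r is valid. Take Rxy, Ryz and set V(r)={w : Rxw}. Then □r at x, so □□r at x, so □r at y, so r at z, i.e. Rxz.
Conversely, on a frame with transitivity the schema holds at every world under every valuation.
Frame condition: forall x forall y forall z (Rxy & Ryz -> Rxz).

transitivity: forall x forall y forall z (Rxy & Ryz -> Rxz)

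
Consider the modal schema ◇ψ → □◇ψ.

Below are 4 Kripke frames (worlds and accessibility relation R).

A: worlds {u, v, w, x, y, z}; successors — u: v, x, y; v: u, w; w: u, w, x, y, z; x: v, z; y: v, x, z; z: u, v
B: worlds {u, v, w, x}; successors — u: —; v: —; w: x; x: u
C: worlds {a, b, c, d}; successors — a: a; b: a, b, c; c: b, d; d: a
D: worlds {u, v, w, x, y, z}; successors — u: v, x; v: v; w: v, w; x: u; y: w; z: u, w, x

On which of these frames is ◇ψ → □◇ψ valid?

none

The schema corresponds to the Euclidean property: ∀x ∀y ∀z (Rxy ∧ Rxz → Ryz).
A: fails — Ruv and Ruv but not Rvv.
B: fails — Rwx and Rwx but not Rxx.
C: fails — Rbc and Rbc but not Rcc.
D: fails — Ruv and Rux but not Rvx.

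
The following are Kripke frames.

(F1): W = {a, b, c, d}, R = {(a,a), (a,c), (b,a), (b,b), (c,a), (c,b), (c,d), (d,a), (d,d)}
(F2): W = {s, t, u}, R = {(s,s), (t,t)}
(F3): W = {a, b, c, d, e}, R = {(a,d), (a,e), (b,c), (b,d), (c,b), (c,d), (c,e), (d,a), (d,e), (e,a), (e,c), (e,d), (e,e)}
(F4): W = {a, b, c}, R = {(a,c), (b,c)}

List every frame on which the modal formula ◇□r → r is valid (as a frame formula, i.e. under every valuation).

The schema corresponds to symmetry: ∀x ∀y (Rxy → Ryx).
(F1): fails — Rcd but not Rdc.
(F2): holds.
(F3): fails — Rcd but not Rdc.
(F4): fails — Rac but not Rca.
Valid on: (F2).

(F2)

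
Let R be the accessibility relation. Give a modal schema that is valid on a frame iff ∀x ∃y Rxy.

□p → ◇p

The condition is seriality. The D schema □p → ◇p defines it.
Suppose □p→◇p is valid. At any x set V(p)=W. Then □p at x, so ◇p at x, so x has a successor.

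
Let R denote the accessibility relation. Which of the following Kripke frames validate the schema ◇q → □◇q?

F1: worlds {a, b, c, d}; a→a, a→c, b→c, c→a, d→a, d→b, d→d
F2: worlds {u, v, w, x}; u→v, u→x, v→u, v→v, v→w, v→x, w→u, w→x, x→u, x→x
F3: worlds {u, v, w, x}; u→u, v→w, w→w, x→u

F3

This is the axiom for the Euclidean property; its first-order frame correspondent is ∀x ∀y ∀z (Rxy ∧ Rxz → Ryz).
F1: fails — Rac and Rac but not Rcc.
F2: fails — Rux and Ruv but not Rxv.
F3: satisfies the condition.
Valid on: F3.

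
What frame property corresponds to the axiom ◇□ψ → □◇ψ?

convergence

Suppose ◇□ψ→□◇ψ is valid. Take Rxy, Rxz and set V(ψ)={w : Ryw}. Then □ψ at y so ◇□ψ at x, so □◇ψ at x, so ◇ψ at z, giving w with Rzw and Ryw.
Conversely, on a frame with convergence the schema holds at every world under every valuation.
Frame condition: ∀x ∀y ∀z (Rxy ∧ Rxz → ∃w (Ryw ∧ Rzw)).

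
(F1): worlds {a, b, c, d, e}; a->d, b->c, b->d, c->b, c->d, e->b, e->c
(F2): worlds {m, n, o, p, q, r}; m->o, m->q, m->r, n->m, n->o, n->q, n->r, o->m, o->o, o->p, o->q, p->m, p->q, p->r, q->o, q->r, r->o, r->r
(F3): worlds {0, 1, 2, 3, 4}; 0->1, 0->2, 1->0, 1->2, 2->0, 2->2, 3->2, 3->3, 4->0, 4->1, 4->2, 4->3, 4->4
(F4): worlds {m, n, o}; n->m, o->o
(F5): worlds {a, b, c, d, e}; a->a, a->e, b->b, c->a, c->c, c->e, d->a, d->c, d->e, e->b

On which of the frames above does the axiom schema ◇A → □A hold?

(F4)

The schema corresponds to partial functionality: ∀x ∀y ∀z (Rxy ∧ Rxz → y = z).
(F1): fails — b sees both c and d.
(F2): fails — m sees both o and q.
(F3): fails — 0 sees both 1 and 2.
(F4): ✓.
(F5): fails — a sees both a and e.
Valid on: (F4).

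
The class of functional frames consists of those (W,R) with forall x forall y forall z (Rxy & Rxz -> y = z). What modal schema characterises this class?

This is partial functionality; the standard corresponding axiom is CD: ◇q → □q.
Suppose ◇q→□q is valid. Take Rxy, Rxz and set V(q)={y}. Then ◇q at x, so □q at x, so q at z, i.e. z=y.

◇q → □q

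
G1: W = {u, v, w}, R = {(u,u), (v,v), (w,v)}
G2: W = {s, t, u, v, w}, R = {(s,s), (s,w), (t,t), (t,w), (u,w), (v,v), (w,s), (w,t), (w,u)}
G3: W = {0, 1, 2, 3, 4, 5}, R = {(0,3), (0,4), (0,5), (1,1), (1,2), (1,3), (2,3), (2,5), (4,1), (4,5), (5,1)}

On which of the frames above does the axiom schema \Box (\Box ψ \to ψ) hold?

G1

This is the axiom for shift-reflexivity; its first-order frame correspondent is \forall x \forall y (Rxy \to Ryy).
G1: satisfies the condition.
G2: fails — Ruw but not Rww.
G3: fails — R45 but not R55.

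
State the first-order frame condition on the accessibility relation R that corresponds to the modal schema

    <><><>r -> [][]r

forall x forall y forall z ((x R^3 y & x R^2 z) -> exists w (y = w & z = w))

This is a Sahlqvist (Geach-type) schema ◇^3□^0r → □^2◇^0r.
Minimal-valuation argument: fix x; take any y with xR^3y and any z with xR^2z. Set V(r) to the set of worlds R-reachable from y in exactly 0 steps. Then □^0r holds at y, so the antecedent holds at x; validity forces ◇^0r at z, giving a w with zR^0w and yR^0w.
First-order correspondent: forall x forall y forall z ((x R^3 y & x R^2 z) -> exists w (y = w & z = w)).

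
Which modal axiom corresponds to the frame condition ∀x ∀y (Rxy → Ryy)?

A defining formula is □(□ψ → ψ) (the T□ axiom).
Suppose □(□ψ→ψ) is valid. Take Rxy and set V(ψ)={w : Ryw}. Then at y, □ψ holds; since □(□ψ→ψ) at x, □ψ→ψ at y, so ψ at y, i.e. Ryy.

□(□ψ → ψ)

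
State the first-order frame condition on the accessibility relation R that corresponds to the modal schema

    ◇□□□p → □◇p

∀x ∀y ∀z ((xRy ∧ xRz) → ∃w (yR³w ∧ zRw))

This is a Sahlqvist (Geach-type) schema ◇^1□^3p → □^1◇^1p.
Minimal-valuation argument: fix x; take any y with xR^1y and any z with xR^1z. Set V(p) to the set of worlds R-reachable from y in exactly 3 steps. Then □^3p holds at y, so the antecedent holds at x; validity forces ◇^1p at z, giving a w with zR^1w and yR^3w.
First-order correspondent: ∀x ∀y ∀z ((xRy ∧ xRz) → ∃w (yR³w ∧ zRw)).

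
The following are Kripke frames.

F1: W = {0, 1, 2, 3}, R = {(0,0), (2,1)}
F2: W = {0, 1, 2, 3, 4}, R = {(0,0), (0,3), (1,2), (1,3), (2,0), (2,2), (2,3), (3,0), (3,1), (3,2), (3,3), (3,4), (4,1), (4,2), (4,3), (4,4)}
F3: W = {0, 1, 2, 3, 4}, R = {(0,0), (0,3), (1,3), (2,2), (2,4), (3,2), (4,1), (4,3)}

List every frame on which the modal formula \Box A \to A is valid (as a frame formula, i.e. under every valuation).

none

The schema corresponds to reflexivity: \forall x Rxx.
F1: fails — world 1 does not see itself.
F2: fails — world 1 does not see itself.
F3: fails — world 1 does not see itself.
Valid on no frame.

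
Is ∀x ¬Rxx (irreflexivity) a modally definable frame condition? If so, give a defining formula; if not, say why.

Modal frame validity is preserved under surjective bounded morphisms.
The 5-cycle (worlds w0,w1,w2,w3,w4 with w0→w1→w2→w3→w4→w0) is irreflexive, and the map sending every world to a single reflexive point • is a surjective bounded morphism (forth: every edge maps to (•,•); back: every world has a successor). So any modal formula valid on the 5-cycle is also valid on the reflexive point, which is not irreflexive.
So the class is not modally definable.

No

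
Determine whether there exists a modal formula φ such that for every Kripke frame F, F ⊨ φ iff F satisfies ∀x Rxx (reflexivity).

The condition is reflexivity. A defining modal formula is □q → q.
Suppose □q→q is valid. At any x set V(q)={w : Rxw}. Then □q holds at x, so q holds at x, i.e. Rxx.

Yes, by □q → q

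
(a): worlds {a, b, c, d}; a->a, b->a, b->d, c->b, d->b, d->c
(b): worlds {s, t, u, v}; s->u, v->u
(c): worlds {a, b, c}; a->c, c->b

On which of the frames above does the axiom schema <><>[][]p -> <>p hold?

(b)

This is the axiom for a generalized confluence (Geach) condition; its first-order frame correspondent is forall x forall y (x R^2 y -> exists w (y R^2 w & xRw)).
(a): fails — cR²a but no w with aR²w and cRw.
(b): satisfies the condition.
(c): fails — aR²b but no w with bR²w and aRw.
Valid on: (b).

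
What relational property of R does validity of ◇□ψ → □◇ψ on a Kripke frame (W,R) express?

Suppose ◇□ψ→□◇ψ is valid. Take Rxy, Rxz and set V(ψ)={w : Ryw}. Then □ψ at y so ◇□ψ at x, so □◇ψ at x, so ◇ψ at z, giving w with Rzw and Ryw.
Conversely, any frame satisfying ∀x ∀y ∀z (Rxy ∧ Rxz → ∃w (Ryw ∧ Rzw)) validates the schema.
Frame condition: ∀x ∀y ∀z (Rxy ∧ Rxz → ∃w (Ryw ∧ Rzw)).

convergence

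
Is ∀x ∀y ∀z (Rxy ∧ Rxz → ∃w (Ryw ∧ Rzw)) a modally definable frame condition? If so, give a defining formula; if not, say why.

This is a Sahlqvist condition; the .2 axiom ◇□p → □◇p defines it.
Suppose ◇□p→□◇p is valid. Take Rxy, Rxz and set V(p)={w : Ryw}. Then □p at y so ◇□p at x, so □◇p at x, so ◇p at z, giving w with Rzw and Ryw.

Yes — defined by ◇□p → □◇p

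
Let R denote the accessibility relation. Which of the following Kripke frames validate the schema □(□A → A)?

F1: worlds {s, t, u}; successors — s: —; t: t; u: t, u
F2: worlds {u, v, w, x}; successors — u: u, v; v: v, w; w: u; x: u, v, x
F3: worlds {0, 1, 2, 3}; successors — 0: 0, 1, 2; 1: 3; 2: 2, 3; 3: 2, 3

F1

Frame correspondent (Sahlqvist): ∀x ∀y (Rxy → Ryy) — i.e. shift-reflexivity.
F1: holds.
F2: fails — Rvw but not Rww.
F3: fails — R01 but not R11.
Valid on: F1.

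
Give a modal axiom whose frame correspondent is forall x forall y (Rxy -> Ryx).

r → □◇r

This is symmetry; the standard corresponding axiom is B: r → □◇r.
Suppose r→□◇r is valid. Take Rxy and set V(r)={x}. Then r at x, so □◇r at x, so ◇r at y, so some z with Ryz has r; z=x, i.e. Ryx.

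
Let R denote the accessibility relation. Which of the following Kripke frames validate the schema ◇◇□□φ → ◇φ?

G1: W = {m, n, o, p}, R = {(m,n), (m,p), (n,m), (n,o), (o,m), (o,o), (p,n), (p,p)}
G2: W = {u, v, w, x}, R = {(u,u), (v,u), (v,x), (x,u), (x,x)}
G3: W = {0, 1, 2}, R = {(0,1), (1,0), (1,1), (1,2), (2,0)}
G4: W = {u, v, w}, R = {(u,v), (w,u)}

G1, G2, G3

The schema corresponds to a generalized confluence (Geach) condition: ∀x ∀y (xR²y → ∃w (yR²w ∧ xRw)).
G1: ✓.
G2: ✓.
G3: ✓.
G4: fails — wR²v but no t with vR²t and wRt.
Valid on: G1, G2, G3.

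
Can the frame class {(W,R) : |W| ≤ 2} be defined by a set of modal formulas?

Not modally definable

Modal frame validity is preserved under disjoint unions.
Any modal formula valid on each of 3 disjoint one-world frames is valid on their disjoint union (validity is preserved under disjoint unions). Each one-world frame has |W|=1≤2, but the union has |W|=3.
Hence having at most 2 worlds is not modally definable.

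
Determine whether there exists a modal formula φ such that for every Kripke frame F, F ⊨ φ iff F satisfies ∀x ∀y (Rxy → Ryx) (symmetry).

Definable; r → □◇r defines it

Yes: it is symmetry, defined by the B schema r → □◇r.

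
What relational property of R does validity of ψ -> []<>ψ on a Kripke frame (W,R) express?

Suppose ψ→□◇ψ is valid. Take Rxy and set V(ψ)={x}. Then ψ at x, so □◇ψ at x, so ◇ψ at y, so some z with Ryz has ψ; z=x, i.e. Ryx.

Symmetry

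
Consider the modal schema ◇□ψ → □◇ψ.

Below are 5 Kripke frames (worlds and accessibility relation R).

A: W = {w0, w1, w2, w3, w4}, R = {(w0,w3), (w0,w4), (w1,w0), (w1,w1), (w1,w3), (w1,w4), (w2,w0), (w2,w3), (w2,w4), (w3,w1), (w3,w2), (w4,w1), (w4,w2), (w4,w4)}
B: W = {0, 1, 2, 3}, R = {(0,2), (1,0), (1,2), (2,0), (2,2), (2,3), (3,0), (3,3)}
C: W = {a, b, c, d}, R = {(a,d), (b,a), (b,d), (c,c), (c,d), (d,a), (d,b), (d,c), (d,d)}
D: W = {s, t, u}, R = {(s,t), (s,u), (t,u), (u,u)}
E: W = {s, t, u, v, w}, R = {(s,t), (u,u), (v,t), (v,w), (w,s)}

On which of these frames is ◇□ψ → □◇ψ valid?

Frame correspondent (Sahlqvist): ∀x ∀y ∀z (Rxy ∧ Rxz → ∃w (Ryw ∧ Rzw)) — i.e. convergence.
A: fails — Rw1w0 and Rw1w3 but w0 and w3 have no common successor.
B: fails — R23 and R20 but 3 and 0 have no common successor.
C: satisfies the condition.
D: satisfies the condition.
E: fails — Rst and Rst but t and t have no common successor.

C, D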